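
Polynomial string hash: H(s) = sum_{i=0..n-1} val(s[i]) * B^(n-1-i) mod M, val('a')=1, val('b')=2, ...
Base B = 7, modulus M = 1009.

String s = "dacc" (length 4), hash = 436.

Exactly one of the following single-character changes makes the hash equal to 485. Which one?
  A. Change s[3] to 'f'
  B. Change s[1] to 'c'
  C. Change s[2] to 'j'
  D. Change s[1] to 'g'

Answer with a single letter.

Option A: s[3]='c'->'f', delta=(6-3)*7^0 mod 1009 = 3, hash=436+3 mod 1009 = 439
Option B: s[1]='a'->'c', delta=(3-1)*7^2 mod 1009 = 98, hash=436+98 mod 1009 = 534
Option C: s[2]='c'->'j', delta=(10-3)*7^1 mod 1009 = 49, hash=436+49 mod 1009 = 485 <-- target
Option D: s[1]='a'->'g', delta=(7-1)*7^2 mod 1009 = 294, hash=436+294 mod 1009 = 730

Answer: C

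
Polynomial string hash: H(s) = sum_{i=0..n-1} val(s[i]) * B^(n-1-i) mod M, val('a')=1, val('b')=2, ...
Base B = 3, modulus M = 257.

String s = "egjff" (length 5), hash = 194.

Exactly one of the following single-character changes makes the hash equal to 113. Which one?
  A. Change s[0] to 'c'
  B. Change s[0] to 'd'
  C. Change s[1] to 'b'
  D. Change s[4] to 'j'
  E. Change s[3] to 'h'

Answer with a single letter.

Answer: B

Derivation:
Option A: s[0]='e'->'c', delta=(3-5)*3^4 mod 257 = 95, hash=194+95 mod 257 = 32
Option B: s[0]='e'->'d', delta=(4-5)*3^4 mod 257 = 176, hash=194+176 mod 257 = 113 <-- target
Option C: s[1]='g'->'b', delta=(2-7)*3^3 mod 257 = 122, hash=194+122 mod 257 = 59
Option D: s[4]='f'->'j', delta=(10-6)*3^0 mod 257 = 4, hash=194+4 mod 257 = 198
Option E: s[3]='f'->'h', delta=(8-6)*3^1 mod 257 = 6, hash=194+6 mod 257 = 200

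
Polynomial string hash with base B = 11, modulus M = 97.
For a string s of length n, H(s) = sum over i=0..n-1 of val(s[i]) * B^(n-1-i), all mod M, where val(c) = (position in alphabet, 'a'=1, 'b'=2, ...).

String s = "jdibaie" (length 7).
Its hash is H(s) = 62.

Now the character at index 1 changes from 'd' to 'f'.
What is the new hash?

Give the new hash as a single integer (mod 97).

val('d') = 4, val('f') = 6
Position k = 1, exponent = n-1-k = 5
B^5 mod M = 11^5 mod 97 = 31
Delta = (6 - 4) * 31 mod 97 = 62
New hash = (62 + 62) mod 97 = 27

Answer: 27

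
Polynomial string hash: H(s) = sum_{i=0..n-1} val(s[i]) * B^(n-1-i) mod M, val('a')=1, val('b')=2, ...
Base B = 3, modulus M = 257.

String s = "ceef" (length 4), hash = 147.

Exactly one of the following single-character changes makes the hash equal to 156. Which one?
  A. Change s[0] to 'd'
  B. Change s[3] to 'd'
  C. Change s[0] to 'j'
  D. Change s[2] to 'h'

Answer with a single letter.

Option A: s[0]='c'->'d', delta=(4-3)*3^3 mod 257 = 27, hash=147+27 mod 257 = 174
Option B: s[3]='f'->'d', delta=(4-6)*3^0 mod 257 = 255, hash=147+255 mod 257 = 145
Option C: s[0]='c'->'j', delta=(10-3)*3^3 mod 257 = 189, hash=147+189 mod 257 = 79
Option D: s[2]='e'->'h', delta=(8-5)*3^1 mod 257 = 9, hash=147+9 mod 257 = 156 <-- target

Answer: D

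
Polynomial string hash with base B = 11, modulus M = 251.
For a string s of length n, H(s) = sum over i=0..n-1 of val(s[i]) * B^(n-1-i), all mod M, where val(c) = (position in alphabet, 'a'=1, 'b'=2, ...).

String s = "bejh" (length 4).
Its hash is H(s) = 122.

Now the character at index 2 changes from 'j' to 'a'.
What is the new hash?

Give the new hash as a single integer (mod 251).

Answer: 23

Derivation:
val('j') = 10, val('a') = 1
Position k = 2, exponent = n-1-k = 1
B^1 mod M = 11^1 mod 251 = 11
Delta = (1 - 10) * 11 mod 251 = 152
New hash = (122 + 152) mod 251 = 23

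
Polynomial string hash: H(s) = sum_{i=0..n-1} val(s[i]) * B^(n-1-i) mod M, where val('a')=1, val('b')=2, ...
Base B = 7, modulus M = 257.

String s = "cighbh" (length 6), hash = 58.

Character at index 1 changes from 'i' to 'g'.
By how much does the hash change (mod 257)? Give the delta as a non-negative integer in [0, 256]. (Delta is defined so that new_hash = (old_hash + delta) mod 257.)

Answer: 81

Derivation:
Delta formula: (val(new) - val(old)) * B^(n-1-k) mod M
  val('g') - val('i') = 7 - 9 = -2
  B^(n-1-k) = 7^4 mod 257 = 88
  Delta = -2 * 88 mod 257 = 81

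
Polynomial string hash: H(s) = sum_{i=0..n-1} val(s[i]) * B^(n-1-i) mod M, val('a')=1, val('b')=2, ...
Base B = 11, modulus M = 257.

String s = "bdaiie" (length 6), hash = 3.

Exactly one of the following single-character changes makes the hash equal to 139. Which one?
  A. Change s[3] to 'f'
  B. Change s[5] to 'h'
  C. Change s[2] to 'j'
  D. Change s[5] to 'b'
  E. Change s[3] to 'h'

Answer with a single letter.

Option A: s[3]='i'->'f', delta=(6-9)*11^2 mod 257 = 151, hash=3+151 mod 257 = 154
Option B: s[5]='e'->'h', delta=(8-5)*11^0 mod 257 = 3, hash=3+3 mod 257 = 6
Option C: s[2]='a'->'j', delta=(10-1)*11^3 mod 257 = 157, hash=3+157 mod 257 = 160
Option D: s[5]='e'->'b', delta=(2-5)*11^0 mod 257 = 254, hash=3+254 mod 257 = 0
Option E: s[3]='i'->'h', delta=(8-9)*11^2 mod 257 = 136, hash=3+136 mod 257 = 139 <-- target

Answer: E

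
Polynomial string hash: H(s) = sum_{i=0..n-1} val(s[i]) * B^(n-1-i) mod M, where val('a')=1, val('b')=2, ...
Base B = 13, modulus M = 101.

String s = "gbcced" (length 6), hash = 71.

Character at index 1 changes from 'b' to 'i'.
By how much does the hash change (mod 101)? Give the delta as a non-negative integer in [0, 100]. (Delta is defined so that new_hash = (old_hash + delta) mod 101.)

Delta formula: (val(new) - val(old)) * B^(n-1-k) mod M
  val('i') - val('b') = 9 - 2 = 7
  B^(n-1-k) = 13^4 mod 101 = 79
  Delta = 7 * 79 mod 101 = 48

Answer: 48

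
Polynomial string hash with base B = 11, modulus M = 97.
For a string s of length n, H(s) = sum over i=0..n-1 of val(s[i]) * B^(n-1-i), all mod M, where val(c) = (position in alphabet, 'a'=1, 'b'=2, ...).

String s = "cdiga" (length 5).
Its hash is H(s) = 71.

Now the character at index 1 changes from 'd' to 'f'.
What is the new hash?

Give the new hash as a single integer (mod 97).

Answer: 17

Derivation:
val('d') = 4, val('f') = 6
Position k = 1, exponent = n-1-k = 3
B^3 mod M = 11^3 mod 97 = 70
Delta = (6 - 4) * 70 mod 97 = 43
New hash = (71 + 43) mod 97 = 17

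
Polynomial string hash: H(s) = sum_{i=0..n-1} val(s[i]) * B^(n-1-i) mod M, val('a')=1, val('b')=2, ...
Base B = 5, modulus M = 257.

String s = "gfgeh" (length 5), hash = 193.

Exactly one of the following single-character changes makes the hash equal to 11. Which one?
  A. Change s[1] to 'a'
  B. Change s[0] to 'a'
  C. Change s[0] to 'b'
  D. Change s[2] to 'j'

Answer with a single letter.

Answer: D

Derivation:
Option A: s[1]='f'->'a', delta=(1-6)*5^3 mod 257 = 146, hash=193+146 mod 257 = 82
Option B: s[0]='g'->'a', delta=(1-7)*5^4 mod 257 = 105, hash=193+105 mod 257 = 41
Option C: s[0]='g'->'b', delta=(2-7)*5^4 mod 257 = 216, hash=193+216 mod 257 = 152
Option D: s[2]='g'->'j', delta=(10-7)*5^2 mod 257 = 75, hash=193+75 mod 257 = 11 <-- target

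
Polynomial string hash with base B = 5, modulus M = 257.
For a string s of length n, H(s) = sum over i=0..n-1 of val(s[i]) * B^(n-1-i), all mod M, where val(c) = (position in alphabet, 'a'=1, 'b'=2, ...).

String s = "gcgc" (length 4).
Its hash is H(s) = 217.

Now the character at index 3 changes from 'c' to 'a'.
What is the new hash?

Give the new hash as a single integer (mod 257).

Answer: 215

Derivation:
val('c') = 3, val('a') = 1
Position k = 3, exponent = n-1-k = 0
B^0 mod M = 5^0 mod 257 = 1
Delta = (1 - 3) * 1 mod 257 = 255
New hash = (217 + 255) mod 257 = 215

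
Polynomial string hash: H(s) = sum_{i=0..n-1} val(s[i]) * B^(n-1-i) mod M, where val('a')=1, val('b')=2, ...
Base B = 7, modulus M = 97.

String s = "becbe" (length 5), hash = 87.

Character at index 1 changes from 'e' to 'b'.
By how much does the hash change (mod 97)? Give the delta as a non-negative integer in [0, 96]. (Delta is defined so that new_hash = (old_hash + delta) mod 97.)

Delta formula: (val(new) - val(old)) * B^(n-1-k) mod M
  val('b') - val('e') = 2 - 5 = -3
  B^(n-1-k) = 7^3 mod 97 = 52
  Delta = -3 * 52 mod 97 = 38

Answer: 38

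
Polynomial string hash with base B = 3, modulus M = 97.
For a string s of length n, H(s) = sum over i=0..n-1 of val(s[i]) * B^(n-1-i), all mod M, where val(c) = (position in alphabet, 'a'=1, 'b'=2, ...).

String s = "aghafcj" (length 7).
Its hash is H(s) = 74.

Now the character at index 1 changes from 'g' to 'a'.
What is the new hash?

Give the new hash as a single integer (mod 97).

Answer: 71

Derivation:
val('g') = 7, val('a') = 1
Position k = 1, exponent = n-1-k = 5
B^5 mod M = 3^5 mod 97 = 49
Delta = (1 - 7) * 49 mod 97 = 94
New hash = (74 + 94) mod 97 = 71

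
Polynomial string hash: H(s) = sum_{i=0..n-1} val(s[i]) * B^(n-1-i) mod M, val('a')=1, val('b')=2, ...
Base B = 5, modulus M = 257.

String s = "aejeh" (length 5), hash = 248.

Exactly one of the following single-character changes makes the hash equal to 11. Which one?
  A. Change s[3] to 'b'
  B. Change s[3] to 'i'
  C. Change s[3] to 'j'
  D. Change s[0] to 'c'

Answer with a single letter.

Option A: s[3]='e'->'b', delta=(2-5)*5^1 mod 257 = 242, hash=248+242 mod 257 = 233
Option B: s[3]='e'->'i', delta=(9-5)*5^1 mod 257 = 20, hash=248+20 mod 257 = 11 <-- target
Option C: s[3]='e'->'j', delta=(10-5)*5^1 mod 257 = 25, hash=248+25 mod 257 = 16
Option D: s[0]='a'->'c', delta=(3-1)*5^4 mod 257 = 222, hash=248+222 mod 257 = 213

Answer: B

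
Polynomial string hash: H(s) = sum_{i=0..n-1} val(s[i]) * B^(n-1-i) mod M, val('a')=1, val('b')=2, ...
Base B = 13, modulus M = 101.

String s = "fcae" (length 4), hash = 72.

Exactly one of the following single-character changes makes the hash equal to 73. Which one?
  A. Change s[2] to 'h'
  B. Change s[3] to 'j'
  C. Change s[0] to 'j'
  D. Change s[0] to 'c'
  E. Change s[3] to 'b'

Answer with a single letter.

Answer: C

Derivation:
Option A: s[2]='a'->'h', delta=(8-1)*13^1 mod 101 = 91, hash=72+91 mod 101 = 62
Option B: s[3]='e'->'j', delta=(10-5)*13^0 mod 101 = 5, hash=72+5 mod 101 = 77
Option C: s[0]='f'->'j', delta=(10-6)*13^3 mod 101 = 1, hash=72+1 mod 101 = 73 <-- target
Option D: s[0]='f'->'c', delta=(3-6)*13^3 mod 101 = 75, hash=72+75 mod 101 = 46
Option E: s[3]='e'->'b', delta=(2-5)*13^0 mod 101 = 98, hash=72+98 mod 101 = 69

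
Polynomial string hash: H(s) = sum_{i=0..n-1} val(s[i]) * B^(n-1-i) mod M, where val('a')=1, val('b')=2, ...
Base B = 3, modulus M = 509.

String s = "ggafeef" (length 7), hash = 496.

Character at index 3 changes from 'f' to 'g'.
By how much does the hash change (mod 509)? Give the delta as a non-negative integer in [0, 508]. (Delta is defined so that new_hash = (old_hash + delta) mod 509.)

Delta formula: (val(new) - val(old)) * B^(n-1-k) mod M
  val('g') - val('f') = 7 - 6 = 1
  B^(n-1-k) = 3^3 mod 509 = 27
  Delta = 1 * 27 mod 509 = 27

Answer: 27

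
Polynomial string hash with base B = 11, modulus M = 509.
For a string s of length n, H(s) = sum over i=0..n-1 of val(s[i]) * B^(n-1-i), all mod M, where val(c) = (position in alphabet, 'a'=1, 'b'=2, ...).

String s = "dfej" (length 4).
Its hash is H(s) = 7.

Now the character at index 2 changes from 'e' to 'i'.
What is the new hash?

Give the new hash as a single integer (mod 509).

Answer: 51

Derivation:
val('e') = 5, val('i') = 9
Position k = 2, exponent = n-1-k = 1
B^1 mod M = 11^1 mod 509 = 11
Delta = (9 - 5) * 11 mod 509 = 44
New hash = (7 + 44) mod 509 = 51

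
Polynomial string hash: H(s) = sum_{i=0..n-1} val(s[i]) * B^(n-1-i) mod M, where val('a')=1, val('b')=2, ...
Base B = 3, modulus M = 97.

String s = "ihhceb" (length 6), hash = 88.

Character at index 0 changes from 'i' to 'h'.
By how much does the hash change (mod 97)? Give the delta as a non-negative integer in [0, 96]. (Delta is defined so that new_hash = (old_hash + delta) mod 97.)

Delta formula: (val(new) - val(old)) * B^(n-1-k) mod M
  val('h') - val('i') = 8 - 9 = -1
  B^(n-1-k) = 3^5 mod 97 = 49
  Delta = -1 * 49 mod 97 = 48

Answer: 48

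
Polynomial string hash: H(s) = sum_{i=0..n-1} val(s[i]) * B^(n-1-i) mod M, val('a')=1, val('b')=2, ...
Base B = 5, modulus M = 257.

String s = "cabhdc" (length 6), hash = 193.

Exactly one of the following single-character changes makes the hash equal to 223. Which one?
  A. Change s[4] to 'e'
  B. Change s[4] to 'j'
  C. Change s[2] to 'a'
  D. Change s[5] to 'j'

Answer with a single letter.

Option A: s[4]='d'->'e', delta=(5-4)*5^1 mod 257 = 5, hash=193+5 mod 257 = 198
Option B: s[4]='d'->'j', delta=(10-4)*5^1 mod 257 = 30, hash=193+30 mod 257 = 223 <-- target
Option C: s[2]='b'->'a', delta=(1-2)*5^3 mod 257 = 132, hash=193+132 mod 257 = 68
Option D: s[5]='c'->'j', delta=(10-3)*5^0 mod 257 = 7, hash=193+7 mod 257 = 200

Answer: B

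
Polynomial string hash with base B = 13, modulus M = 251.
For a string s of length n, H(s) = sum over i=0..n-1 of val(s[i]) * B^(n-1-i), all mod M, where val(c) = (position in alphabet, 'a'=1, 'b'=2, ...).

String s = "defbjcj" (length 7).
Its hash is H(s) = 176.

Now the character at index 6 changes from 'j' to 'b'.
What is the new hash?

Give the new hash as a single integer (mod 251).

val('j') = 10, val('b') = 2
Position k = 6, exponent = n-1-k = 0
B^0 mod M = 13^0 mod 251 = 1
Delta = (2 - 10) * 1 mod 251 = 243
New hash = (176 + 243) mod 251 = 168

Answer: 168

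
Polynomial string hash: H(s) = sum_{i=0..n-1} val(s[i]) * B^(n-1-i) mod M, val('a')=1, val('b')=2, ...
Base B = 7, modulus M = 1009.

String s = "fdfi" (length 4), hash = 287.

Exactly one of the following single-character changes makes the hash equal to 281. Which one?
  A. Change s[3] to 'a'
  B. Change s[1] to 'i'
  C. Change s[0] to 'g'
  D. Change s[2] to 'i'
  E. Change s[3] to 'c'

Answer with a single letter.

Answer: E

Derivation:
Option A: s[3]='i'->'a', delta=(1-9)*7^0 mod 1009 = 1001, hash=287+1001 mod 1009 = 279
Option B: s[1]='d'->'i', delta=(9-4)*7^2 mod 1009 = 245, hash=287+245 mod 1009 = 532
Option C: s[0]='f'->'g', delta=(7-6)*7^3 mod 1009 = 343, hash=287+343 mod 1009 = 630
Option D: s[2]='f'->'i', delta=(9-6)*7^1 mod 1009 = 21, hash=287+21 mod 1009 = 308
Option E: s[3]='i'->'c', delta=(3-9)*7^0 mod 1009 = 1003, hash=287+1003 mod 1009 = 281 <-- target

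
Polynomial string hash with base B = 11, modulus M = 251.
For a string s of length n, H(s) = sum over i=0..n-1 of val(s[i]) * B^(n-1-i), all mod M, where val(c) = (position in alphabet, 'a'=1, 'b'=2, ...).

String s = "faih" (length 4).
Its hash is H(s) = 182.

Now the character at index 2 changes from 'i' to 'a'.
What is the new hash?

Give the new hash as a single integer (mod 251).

Answer: 94

Derivation:
val('i') = 9, val('a') = 1
Position k = 2, exponent = n-1-k = 1
B^1 mod M = 11^1 mod 251 = 11
Delta = (1 - 9) * 11 mod 251 = 163
New hash = (182 + 163) mod 251 = 94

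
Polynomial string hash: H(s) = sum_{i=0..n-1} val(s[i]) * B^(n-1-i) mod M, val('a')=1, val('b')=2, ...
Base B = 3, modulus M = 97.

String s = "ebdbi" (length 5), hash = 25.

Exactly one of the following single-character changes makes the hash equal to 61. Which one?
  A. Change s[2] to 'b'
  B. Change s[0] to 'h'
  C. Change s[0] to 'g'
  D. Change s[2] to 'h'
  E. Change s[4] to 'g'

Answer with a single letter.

Answer: D

Derivation:
Option A: s[2]='d'->'b', delta=(2-4)*3^2 mod 97 = 79, hash=25+79 mod 97 = 7
Option B: s[0]='e'->'h', delta=(8-5)*3^4 mod 97 = 49, hash=25+49 mod 97 = 74
Option C: s[0]='e'->'g', delta=(7-5)*3^4 mod 97 = 65, hash=25+65 mod 97 = 90
Option D: s[2]='d'->'h', delta=(8-4)*3^2 mod 97 = 36, hash=25+36 mod 97 = 61 <-- target
Option E: s[4]='i'->'g', delta=(7-9)*3^0 mod 97 = 95, hash=25+95 mod 97 = 23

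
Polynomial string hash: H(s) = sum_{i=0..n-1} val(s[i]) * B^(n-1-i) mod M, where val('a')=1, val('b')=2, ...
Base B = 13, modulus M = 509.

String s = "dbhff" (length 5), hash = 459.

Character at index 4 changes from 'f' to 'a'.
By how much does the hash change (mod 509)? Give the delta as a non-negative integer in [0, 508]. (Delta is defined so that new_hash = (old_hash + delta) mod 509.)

Delta formula: (val(new) - val(old)) * B^(n-1-k) mod M
  val('a') - val('f') = 1 - 6 = -5
  B^(n-1-k) = 13^0 mod 509 = 1
  Delta = -5 * 1 mod 509 = 504

Answer: 504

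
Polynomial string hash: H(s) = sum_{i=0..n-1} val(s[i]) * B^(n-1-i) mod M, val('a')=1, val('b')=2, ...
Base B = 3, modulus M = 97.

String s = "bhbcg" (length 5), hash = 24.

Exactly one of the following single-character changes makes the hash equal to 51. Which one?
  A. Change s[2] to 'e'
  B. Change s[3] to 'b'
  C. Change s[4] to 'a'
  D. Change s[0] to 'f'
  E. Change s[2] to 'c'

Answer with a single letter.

Option A: s[2]='b'->'e', delta=(5-2)*3^2 mod 97 = 27, hash=24+27 mod 97 = 51 <-- target
Option B: s[3]='c'->'b', delta=(2-3)*3^1 mod 97 = 94, hash=24+94 mod 97 = 21
Option C: s[4]='g'->'a', delta=(1-7)*3^0 mod 97 = 91, hash=24+91 mod 97 = 18
Option D: s[0]='b'->'f', delta=(6-2)*3^4 mod 97 = 33, hash=24+33 mod 97 = 57
Option E: s[2]='b'->'c', delta=(3-2)*3^2 mod 97 = 9, hash=24+9 mod 97 = 33

Answer: A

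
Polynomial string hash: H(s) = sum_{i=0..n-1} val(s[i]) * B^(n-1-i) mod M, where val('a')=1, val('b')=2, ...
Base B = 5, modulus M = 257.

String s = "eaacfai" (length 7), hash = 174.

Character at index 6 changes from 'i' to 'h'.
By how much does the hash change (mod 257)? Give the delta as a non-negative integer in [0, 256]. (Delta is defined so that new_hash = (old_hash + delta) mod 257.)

Answer: 256

Derivation:
Delta formula: (val(new) - val(old)) * B^(n-1-k) mod M
  val('h') - val('i') = 8 - 9 = -1
  B^(n-1-k) = 5^0 mod 257 = 1
  Delta = -1 * 1 mod 257 = 256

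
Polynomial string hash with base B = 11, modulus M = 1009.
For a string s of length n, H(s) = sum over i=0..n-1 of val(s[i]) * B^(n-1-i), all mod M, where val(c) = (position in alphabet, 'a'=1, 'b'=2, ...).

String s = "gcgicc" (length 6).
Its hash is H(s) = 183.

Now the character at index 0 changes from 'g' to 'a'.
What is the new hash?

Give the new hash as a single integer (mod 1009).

val('g') = 7, val('a') = 1
Position k = 0, exponent = n-1-k = 5
B^5 mod M = 11^5 mod 1009 = 620
Delta = (1 - 7) * 620 mod 1009 = 316
New hash = (183 + 316) mod 1009 = 499

Answer: 499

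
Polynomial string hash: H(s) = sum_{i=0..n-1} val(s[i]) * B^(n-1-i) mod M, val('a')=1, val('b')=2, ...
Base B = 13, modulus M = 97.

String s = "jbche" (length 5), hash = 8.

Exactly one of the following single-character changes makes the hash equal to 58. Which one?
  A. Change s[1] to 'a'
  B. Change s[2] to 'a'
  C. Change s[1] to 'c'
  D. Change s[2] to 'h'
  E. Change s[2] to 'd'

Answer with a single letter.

Answer: B

Derivation:
Option A: s[1]='b'->'a', delta=(1-2)*13^3 mod 97 = 34, hash=8+34 mod 97 = 42
Option B: s[2]='c'->'a', delta=(1-3)*13^2 mod 97 = 50, hash=8+50 mod 97 = 58 <-- target
Option C: s[1]='b'->'c', delta=(3-2)*13^3 mod 97 = 63, hash=8+63 mod 97 = 71
Option D: s[2]='c'->'h', delta=(8-3)*13^2 mod 97 = 69, hash=8+69 mod 97 = 77
Option E: s[2]='c'->'d', delta=(4-3)*13^2 mod 97 = 72, hash=8+72 mod 97 = 80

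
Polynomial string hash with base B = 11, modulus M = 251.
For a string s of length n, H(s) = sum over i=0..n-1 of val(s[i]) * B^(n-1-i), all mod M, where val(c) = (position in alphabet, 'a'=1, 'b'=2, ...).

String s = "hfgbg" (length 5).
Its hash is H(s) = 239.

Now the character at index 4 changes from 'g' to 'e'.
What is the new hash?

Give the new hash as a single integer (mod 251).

Answer: 237

Derivation:
val('g') = 7, val('e') = 5
Position k = 4, exponent = n-1-k = 0
B^0 mod M = 11^0 mod 251 = 1
Delta = (5 - 7) * 1 mod 251 = 249
New hash = (239 + 249) mod 251 = 237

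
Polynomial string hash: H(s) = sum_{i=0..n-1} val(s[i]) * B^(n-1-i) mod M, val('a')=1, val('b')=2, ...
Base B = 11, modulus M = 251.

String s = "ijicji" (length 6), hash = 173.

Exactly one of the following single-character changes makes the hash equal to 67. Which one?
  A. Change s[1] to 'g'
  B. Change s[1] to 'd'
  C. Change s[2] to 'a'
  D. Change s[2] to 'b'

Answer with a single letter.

Option A: s[1]='j'->'g', delta=(7-10)*11^4 mod 251 = 2, hash=173+2 mod 251 = 175
Option B: s[1]='j'->'d', delta=(4-10)*11^4 mod 251 = 4, hash=173+4 mod 251 = 177
Option C: s[2]='i'->'a', delta=(1-9)*11^3 mod 251 = 145, hash=173+145 mod 251 = 67 <-- target
Option D: s[2]='i'->'b', delta=(2-9)*11^3 mod 251 = 221, hash=173+221 mod 251 = 143

Answer: C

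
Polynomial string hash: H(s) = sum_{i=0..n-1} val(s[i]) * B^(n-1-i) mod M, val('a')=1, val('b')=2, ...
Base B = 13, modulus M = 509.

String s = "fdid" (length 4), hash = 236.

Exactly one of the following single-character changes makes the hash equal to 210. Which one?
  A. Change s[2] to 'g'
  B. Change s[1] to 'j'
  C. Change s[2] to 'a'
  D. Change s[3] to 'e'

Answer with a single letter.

Answer: A

Derivation:
Option A: s[2]='i'->'g', delta=(7-9)*13^1 mod 509 = 483, hash=236+483 mod 509 = 210 <-- target
Option B: s[1]='d'->'j', delta=(10-4)*13^2 mod 509 = 505, hash=236+505 mod 509 = 232
Option C: s[2]='i'->'a', delta=(1-9)*13^1 mod 509 = 405, hash=236+405 mod 509 = 132
Option D: s[3]='d'->'e', delta=(5-4)*13^0 mod 509 = 1, hash=236+1 mod 509 = 237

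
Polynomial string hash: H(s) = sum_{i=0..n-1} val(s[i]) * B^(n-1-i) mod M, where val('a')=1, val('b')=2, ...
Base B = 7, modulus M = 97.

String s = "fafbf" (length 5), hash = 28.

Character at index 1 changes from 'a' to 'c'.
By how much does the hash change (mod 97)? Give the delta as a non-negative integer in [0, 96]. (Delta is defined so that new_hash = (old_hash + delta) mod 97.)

Delta formula: (val(new) - val(old)) * B^(n-1-k) mod M
  val('c') - val('a') = 3 - 1 = 2
  B^(n-1-k) = 7^3 mod 97 = 52
  Delta = 2 * 52 mod 97 = 7

Answer: 7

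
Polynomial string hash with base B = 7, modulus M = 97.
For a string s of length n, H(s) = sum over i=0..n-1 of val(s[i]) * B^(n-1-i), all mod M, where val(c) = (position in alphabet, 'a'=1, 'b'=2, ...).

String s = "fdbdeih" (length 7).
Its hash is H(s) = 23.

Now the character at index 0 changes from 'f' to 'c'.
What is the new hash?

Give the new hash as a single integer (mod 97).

Answer: 59

Derivation:
val('f') = 6, val('c') = 3
Position k = 0, exponent = n-1-k = 6
B^6 mod M = 7^6 mod 97 = 85
Delta = (3 - 6) * 85 mod 97 = 36
New hash = (23 + 36) mod 97 = 59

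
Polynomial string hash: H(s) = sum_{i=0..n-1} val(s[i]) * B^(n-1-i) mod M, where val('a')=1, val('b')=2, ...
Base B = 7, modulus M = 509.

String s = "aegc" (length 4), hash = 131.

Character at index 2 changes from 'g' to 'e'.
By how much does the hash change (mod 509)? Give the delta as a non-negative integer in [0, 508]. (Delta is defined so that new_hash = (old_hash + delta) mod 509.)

Delta formula: (val(new) - val(old)) * B^(n-1-k) mod M
  val('e') - val('g') = 5 - 7 = -2
  B^(n-1-k) = 7^1 mod 509 = 7
  Delta = -2 * 7 mod 509 = 495

Answer: 495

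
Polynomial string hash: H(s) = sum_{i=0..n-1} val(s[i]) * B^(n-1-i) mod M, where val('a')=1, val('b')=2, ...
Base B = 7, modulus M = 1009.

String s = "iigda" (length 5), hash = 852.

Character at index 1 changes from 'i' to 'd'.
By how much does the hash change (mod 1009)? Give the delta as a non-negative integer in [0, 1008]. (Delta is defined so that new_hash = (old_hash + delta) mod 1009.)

Delta formula: (val(new) - val(old)) * B^(n-1-k) mod M
  val('d') - val('i') = 4 - 9 = -5
  B^(n-1-k) = 7^3 mod 1009 = 343
  Delta = -5 * 343 mod 1009 = 303

Answer: 303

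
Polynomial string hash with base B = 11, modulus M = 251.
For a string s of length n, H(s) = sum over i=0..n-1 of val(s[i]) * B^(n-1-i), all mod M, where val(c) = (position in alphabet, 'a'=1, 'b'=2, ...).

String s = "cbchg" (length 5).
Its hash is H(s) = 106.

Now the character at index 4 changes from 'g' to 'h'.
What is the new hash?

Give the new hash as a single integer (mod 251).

Answer: 107

Derivation:
val('g') = 7, val('h') = 8
Position k = 4, exponent = n-1-k = 0
B^0 mod M = 11^0 mod 251 = 1
Delta = (8 - 7) * 1 mod 251 = 1
New hash = (106 + 1) mod 251 = 107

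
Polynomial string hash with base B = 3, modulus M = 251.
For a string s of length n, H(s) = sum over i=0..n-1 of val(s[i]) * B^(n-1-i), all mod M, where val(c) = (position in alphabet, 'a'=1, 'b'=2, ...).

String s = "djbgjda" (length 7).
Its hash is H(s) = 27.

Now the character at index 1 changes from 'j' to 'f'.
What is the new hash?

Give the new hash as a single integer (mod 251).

val('j') = 10, val('f') = 6
Position k = 1, exponent = n-1-k = 5
B^5 mod M = 3^5 mod 251 = 243
Delta = (6 - 10) * 243 mod 251 = 32
New hash = (27 + 32) mod 251 = 59

Answer: 59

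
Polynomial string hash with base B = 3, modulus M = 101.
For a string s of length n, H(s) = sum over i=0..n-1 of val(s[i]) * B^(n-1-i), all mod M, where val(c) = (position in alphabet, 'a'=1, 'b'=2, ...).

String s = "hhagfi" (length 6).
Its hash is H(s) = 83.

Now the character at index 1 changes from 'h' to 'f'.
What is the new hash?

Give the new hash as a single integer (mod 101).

val('h') = 8, val('f') = 6
Position k = 1, exponent = n-1-k = 4
B^4 mod M = 3^4 mod 101 = 81
Delta = (6 - 8) * 81 mod 101 = 40
New hash = (83 + 40) mod 101 = 22

Answer: 22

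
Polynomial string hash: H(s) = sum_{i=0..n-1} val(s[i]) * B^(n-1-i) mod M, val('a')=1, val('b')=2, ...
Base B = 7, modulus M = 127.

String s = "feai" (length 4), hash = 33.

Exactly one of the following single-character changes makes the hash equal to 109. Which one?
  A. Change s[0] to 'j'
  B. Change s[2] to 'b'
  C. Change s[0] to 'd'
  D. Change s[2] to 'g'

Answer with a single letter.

Option A: s[0]='f'->'j', delta=(10-6)*7^3 mod 127 = 102, hash=33+102 mod 127 = 8
Option B: s[2]='a'->'b', delta=(2-1)*7^1 mod 127 = 7, hash=33+7 mod 127 = 40
Option C: s[0]='f'->'d', delta=(4-6)*7^3 mod 127 = 76, hash=33+76 mod 127 = 109 <-- target
Option D: s[2]='a'->'g', delta=(7-1)*7^1 mod 127 = 42, hash=33+42 mod 127 = 75

Answer: C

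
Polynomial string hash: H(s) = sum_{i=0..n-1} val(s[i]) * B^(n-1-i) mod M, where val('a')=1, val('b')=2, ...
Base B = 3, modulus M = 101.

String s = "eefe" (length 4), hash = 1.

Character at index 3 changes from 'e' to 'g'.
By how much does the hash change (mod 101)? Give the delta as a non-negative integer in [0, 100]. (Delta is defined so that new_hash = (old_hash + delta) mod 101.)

Delta formula: (val(new) - val(old)) * B^(n-1-k) mod M
  val('g') - val('e') = 7 - 5 = 2
  B^(n-1-k) = 3^0 mod 101 = 1
  Delta = 2 * 1 mod 101 = 2

Answer: 2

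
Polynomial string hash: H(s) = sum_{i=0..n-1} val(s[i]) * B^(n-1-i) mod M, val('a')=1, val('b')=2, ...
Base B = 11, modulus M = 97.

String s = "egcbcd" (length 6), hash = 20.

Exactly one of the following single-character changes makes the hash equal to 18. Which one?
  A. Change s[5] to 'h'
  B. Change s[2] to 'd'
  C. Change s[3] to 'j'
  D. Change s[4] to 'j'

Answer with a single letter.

Answer: C

Derivation:
Option A: s[5]='d'->'h', delta=(8-4)*11^0 mod 97 = 4, hash=20+4 mod 97 = 24
Option B: s[2]='c'->'d', delta=(4-3)*11^3 mod 97 = 70, hash=20+70 mod 97 = 90
Option C: s[3]='b'->'j', delta=(10-2)*11^2 mod 97 = 95, hash=20+95 mod 97 = 18 <-- target
Option D: s[4]='c'->'j', delta=(10-3)*11^1 mod 97 = 77, hash=20+77 mod 97 = 0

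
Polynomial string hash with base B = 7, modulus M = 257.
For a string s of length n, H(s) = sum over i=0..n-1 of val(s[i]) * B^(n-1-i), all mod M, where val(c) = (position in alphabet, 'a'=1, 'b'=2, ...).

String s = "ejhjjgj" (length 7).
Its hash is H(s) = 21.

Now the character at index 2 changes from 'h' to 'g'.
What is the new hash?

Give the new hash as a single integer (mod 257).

Answer: 190

Derivation:
val('h') = 8, val('g') = 7
Position k = 2, exponent = n-1-k = 4
B^4 mod M = 7^4 mod 257 = 88
Delta = (7 - 8) * 88 mod 257 = 169
New hash = (21 + 169) mod 257 = 190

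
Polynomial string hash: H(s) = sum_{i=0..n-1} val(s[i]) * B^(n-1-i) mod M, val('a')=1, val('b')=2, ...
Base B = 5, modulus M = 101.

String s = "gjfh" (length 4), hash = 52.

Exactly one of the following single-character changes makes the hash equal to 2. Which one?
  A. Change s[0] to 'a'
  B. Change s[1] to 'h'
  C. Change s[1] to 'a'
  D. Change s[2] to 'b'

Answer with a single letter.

Option A: s[0]='g'->'a', delta=(1-7)*5^3 mod 101 = 58, hash=52+58 mod 101 = 9
Option B: s[1]='j'->'h', delta=(8-10)*5^2 mod 101 = 51, hash=52+51 mod 101 = 2 <-- target
Option C: s[1]='j'->'a', delta=(1-10)*5^2 mod 101 = 78, hash=52+78 mod 101 = 29
Option D: s[2]='f'->'b', delta=(2-6)*5^1 mod 101 = 81, hash=52+81 mod 101 = 32

Answer: B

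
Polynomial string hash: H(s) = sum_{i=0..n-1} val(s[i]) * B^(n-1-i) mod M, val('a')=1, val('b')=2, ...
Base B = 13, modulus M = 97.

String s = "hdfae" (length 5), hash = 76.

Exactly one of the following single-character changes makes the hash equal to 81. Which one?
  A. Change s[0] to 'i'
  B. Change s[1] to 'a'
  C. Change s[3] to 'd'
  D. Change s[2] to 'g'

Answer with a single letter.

Answer: B

Derivation:
Option A: s[0]='h'->'i', delta=(9-8)*13^4 mod 97 = 43, hash=76+43 mod 97 = 22
Option B: s[1]='d'->'a', delta=(1-4)*13^3 mod 97 = 5, hash=76+5 mod 97 = 81 <-- target
Option C: s[3]='a'->'d', delta=(4-1)*13^1 mod 97 = 39, hash=76+39 mod 97 = 18
Option D: s[2]='f'->'g', delta=(7-6)*13^2 mod 97 = 72, hash=76+72 mod 97 = 51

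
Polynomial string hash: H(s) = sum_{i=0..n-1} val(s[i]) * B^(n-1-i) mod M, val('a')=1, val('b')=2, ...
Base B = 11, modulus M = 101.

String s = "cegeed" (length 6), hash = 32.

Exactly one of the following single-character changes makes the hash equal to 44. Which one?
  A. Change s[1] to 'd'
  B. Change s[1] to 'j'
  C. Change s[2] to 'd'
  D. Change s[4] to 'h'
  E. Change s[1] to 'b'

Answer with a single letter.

Option A: s[1]='e'->'d', delta=(4-5)*11^4 mod 101 = 4, hash=32+4 mod 101 = 36
Option B: s[1]='e'->'j', delta=(10-5)*11^4 mod 101 = 81, hash=32+81 mod 101 = 12
Option C: s[2]='g'->'d', delta=(4-7)*11^3 mod 101 = 47, hash=32+47 mod 101 = 79
Option D: s[4]='e'->'h', delta=(8-5)*11^1 mod 101 = 33, hash=32+33 mod 101 = 65
Option E: s[1]='e'->'b', delta=(2-5)*11^4 mod 101 = 12, hash=32+12 mod 101 = 44 <-- target

Answer: E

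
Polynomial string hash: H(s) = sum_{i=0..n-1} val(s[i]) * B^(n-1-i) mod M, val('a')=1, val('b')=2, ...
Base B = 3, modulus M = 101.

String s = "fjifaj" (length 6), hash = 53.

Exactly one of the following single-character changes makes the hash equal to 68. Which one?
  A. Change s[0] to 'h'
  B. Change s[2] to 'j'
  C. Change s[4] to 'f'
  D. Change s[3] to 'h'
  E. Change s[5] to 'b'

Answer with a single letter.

Answer: C

Derivation:
Option A: s[0]='f'->'h', delta=(8-6)*3^5 mod 101 = 82, hash=53+82 mod 101 = 34
Option B: s[2]='i'->'j', delta=(10-9)*3^3 mod 101 = 27, hash=53+27 mod 101 = 80
Option C: s[4]='a'->'f', delta=(6-1)*3^1 mod 101 = 15, hash=53+15 mod 101 = 68 <-- target
Option D: s[3]='f'->'h', delta=(8-6)*3^2 mod 101 = 18, hash=53+18 mod 101 = 71
Option E: s[5]='j'->'b', delta=(2-10)*3^0 mod 101 = 93, hash=53+93 mod 101 = 45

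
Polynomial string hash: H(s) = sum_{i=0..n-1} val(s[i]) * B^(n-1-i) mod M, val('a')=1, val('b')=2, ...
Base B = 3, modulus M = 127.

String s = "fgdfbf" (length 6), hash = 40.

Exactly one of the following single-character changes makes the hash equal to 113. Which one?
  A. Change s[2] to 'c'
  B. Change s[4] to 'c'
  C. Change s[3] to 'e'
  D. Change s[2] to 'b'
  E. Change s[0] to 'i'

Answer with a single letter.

Answer: D

Derivation:
Option A: s[2]='d'->'c', delta=(3-4)*3^3 mod 127 = 100, hash=40+100 mod 127 = 13
Option B: s[4]='b'->'c', delta=(3-2)*3^1 mod 127 = 3, hash=40+3 mod 127 = 43
Option C: s[3]='f'->'e', delta=(5-6)*3^2 mod 127 = 118, hash=40+118 mod 127 = 31
Option D: s[2]='d'->'b', delta=(2-4)*3^3 mod 127 = 73, hash=40+73 mod 127 = 113 <-- target
Option E: s[0]='f'->'i', delta=(9-6)*3^5 mod 127 = 94, hash=40+94 mod 127 = 7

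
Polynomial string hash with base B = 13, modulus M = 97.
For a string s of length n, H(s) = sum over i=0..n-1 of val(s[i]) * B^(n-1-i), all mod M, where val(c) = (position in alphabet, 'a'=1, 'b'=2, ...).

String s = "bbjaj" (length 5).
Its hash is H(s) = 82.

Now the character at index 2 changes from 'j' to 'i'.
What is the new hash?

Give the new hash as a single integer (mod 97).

Answer: 10

Derivation:
val('j') = 10, val('i') = 9
Position k = 2, exponent = n-1-k = 2
B^2 mod M = 13^2 mod 97 = 72
Delta = (9 - 10) * 72 mod 97 = 25
New hash = (82 + 25) mod 97 = 10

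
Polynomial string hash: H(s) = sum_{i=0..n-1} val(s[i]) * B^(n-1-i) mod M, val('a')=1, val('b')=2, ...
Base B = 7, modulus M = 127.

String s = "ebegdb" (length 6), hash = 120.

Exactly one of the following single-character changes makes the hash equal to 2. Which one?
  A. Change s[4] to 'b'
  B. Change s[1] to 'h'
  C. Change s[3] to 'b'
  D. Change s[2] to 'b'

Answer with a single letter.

Answer: C

Derivation:
Option A: s[4]='d'->'b', delta=(2-4)*7^1 mod 127 = 113, hash=120+113 mod 127 = 106
Option B: s[1]='b'->'h', delta=(8-2)*7^4 mod 127 = 55, hash=120+55 mod 127 = 48
Option C: s[3]='g'->'b', delta=(2-7)*7^2 mod 127 = 9, hash=120+9 mod 127 = 2 <-- target
Option D: s[2]='e'->'b', delta=(2-5)*7^3 mod 127 = 114, hash=120+114 mod 127 = 107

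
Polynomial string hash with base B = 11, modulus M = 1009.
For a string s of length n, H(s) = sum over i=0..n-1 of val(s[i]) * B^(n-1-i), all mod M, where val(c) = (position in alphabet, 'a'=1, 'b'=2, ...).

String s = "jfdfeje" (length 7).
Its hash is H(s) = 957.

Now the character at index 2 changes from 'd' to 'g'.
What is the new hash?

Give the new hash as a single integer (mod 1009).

Answer: 484

Derivation:
val('d') = 4, val('g') = 7
Position k = 2, exponent = n-1-k = 4
B^4 mod M = 11^4 mod 1009 = 515
Delta = (7 - 4) * 515 mod 1009 = 536
New hash = (957 + 536) mod 1009 = 484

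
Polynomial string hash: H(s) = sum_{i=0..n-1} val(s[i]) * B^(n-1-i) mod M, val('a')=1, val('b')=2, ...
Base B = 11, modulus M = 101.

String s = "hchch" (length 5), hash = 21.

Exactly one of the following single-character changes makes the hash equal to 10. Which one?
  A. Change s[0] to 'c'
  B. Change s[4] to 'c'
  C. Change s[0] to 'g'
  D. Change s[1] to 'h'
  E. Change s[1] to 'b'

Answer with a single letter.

Answer: D

Derivation:
Option A: s[0]='h'->'c', delta=(3-8)*11^4 mod 101 = 20, hash=21+20 mod 101 = 41
Option B: s[4]='h'->'c', delta=(3-8)*11^0 mod 101 = 96, hash=21+96 mod 101 = 16
Option C: s[0]='h'->'g', delta=(7-8)*11^4 mod 101 = 4, hash=21+4 mod 101 = 25
Option D: s[1]='c'->'h', delta=(8-3)*11^3 mod 101 = 90, hash=21+90 mod 101 = 10 <-- target
Option E: s[1]='c'->'b', delta=(2-3)*11^3 mod 101 = 83, hash=21+83 mod 101 = 3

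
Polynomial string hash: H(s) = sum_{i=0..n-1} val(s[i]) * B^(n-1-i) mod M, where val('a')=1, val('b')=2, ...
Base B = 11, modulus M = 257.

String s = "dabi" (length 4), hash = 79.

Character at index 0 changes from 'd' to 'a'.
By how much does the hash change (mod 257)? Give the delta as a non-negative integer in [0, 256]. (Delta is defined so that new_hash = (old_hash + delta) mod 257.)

Answer: 119

Derivation:
Delta formula: (val(new) - val(old)) * B^(n-1-k) mod M
  val('a') - val('d') = 1 - 4 = -3
  B^(n-1-k) = 11^3 mod 257 = 46
  Delta = -3 * 46 mod 257 = 119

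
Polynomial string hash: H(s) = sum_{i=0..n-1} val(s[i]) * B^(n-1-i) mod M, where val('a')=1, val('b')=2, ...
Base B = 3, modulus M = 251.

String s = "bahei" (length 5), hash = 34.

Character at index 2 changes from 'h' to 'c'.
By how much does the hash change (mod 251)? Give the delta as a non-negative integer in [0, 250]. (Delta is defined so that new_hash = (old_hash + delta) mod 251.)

Delta formula: (val(new) - val(old)) * B^(n-1-k) mod M
  val('c') - val('h') = 3 - 8 = -5
  B^(n-1-k) = 3^2 mod 251 = 9
  Delta = -5 * 9 mod 251 = 206

Answer: 206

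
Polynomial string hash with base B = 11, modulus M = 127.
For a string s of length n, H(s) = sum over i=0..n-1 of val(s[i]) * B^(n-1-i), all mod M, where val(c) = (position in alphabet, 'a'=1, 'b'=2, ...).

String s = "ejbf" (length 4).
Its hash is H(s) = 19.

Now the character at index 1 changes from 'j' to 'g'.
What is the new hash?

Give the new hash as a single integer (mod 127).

Answer: 37

Derivation:
val('j') = 10, val('g') = 7
Position k = 1, exponent = n-1-k = 2
B^2 mod M = 11^2 mod 127 = 121
Delta = (7 - 10) * 121 mod 127 = 18
New hash = (19 + 18) mod 127 = 37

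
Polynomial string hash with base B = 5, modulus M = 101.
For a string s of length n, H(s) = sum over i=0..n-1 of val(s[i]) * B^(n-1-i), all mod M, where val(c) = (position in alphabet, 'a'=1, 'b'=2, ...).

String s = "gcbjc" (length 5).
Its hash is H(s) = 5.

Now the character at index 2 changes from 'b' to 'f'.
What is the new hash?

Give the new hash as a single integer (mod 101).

Answer: 4

Derivation:
val('b') = 2, val('f') = 6
Position k = 2, exponent = n-1-k = 2
B^2 mod M = 5^2 mod 101 = 25
Delta = (6 - 2) * 25 mod 101 = 100
New hash = (5 + 100) mod 101 = 4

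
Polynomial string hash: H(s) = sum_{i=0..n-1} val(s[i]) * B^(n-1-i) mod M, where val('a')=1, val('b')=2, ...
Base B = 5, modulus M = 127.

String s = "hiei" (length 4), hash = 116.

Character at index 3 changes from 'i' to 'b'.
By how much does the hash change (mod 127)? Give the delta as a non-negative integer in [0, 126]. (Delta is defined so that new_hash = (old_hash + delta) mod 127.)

Delta formula: (val(new) - val(old)) * B^(n-1-k) mod M
  val('b') - val('i') = 2 - 9 = -7
  B^(n-1-k) = 5^0 mod 127 = 1
  Delta = -7 * 1 mod 127 = 120

Answer: 120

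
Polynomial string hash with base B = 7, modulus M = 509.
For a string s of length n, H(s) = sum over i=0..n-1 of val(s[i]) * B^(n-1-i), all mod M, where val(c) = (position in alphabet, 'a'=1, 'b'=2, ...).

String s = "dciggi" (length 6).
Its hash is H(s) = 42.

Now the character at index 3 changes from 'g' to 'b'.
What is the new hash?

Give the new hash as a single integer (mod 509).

val('g') = 7, val('b') = 2
Position k = 3, exponent = n-1-k = 2
B^2 mod M = 7^2 mod 509 = 49
Delta = (2 - 7) * 49 mod 509 = 264
New hash = (42 + 264) mod 509 = 306

Answer: 306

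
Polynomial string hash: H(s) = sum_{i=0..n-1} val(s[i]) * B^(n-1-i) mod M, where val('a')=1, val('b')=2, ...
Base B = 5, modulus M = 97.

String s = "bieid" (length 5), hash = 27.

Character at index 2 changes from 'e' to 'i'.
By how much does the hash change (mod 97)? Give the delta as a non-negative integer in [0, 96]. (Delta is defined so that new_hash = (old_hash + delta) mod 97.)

Answer: 3

Derivation:
Delta formula: (val(new) - val(old)) * B^(n-1-k) mod M
  val('i') - val('e') = 9 - 5 = 4
  B^(n-1-k) = 5^2 mod 97 = 25
  Delta = 4 * 25 mod 97 = 3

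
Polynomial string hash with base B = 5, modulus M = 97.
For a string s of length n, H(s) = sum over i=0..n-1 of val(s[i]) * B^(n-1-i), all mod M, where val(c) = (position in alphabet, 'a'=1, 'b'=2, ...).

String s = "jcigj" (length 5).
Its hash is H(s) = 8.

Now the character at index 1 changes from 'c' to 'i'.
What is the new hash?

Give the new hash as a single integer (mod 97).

Answer: 79

Derivation:
val('c') = 3, val('i') = 9
Position k = 1, exponent = n-1-k = 3
B^3 mod M = 5^3 mod 97 = 28
Delta = (9 - 3) * 28 mod 97 = 71
New hash = (8 + 71) mod 97 = 79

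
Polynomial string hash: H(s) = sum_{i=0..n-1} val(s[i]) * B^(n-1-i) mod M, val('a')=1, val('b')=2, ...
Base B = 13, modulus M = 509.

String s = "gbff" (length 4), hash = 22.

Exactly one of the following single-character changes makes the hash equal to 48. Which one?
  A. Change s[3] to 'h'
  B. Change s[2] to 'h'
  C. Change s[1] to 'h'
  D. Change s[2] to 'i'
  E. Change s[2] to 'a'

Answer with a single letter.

Answer: B

Derivation:
Option A: s[3]='f'->'h', delta=(8-6)*13^0 mod 509 = 2, hash=22+2 mod 509 = 24
Option B: s[2]='f'->'h', delta=(8-6)*13^1 mod 509 = 26, hash=22+26 mod 509 = 48 <-- target
Option C: s[1]='b'->'h', delta=(8-2)*13^2 mod 509 = 505, hash=22+505 mod 509 = 18
Option D: s[2]='f'->'i', delta=(9-6)*13^1 mod 509 = 39, hash=22+39 mod 509 = 61
Option E: s[2]='f'->'a', delta=(1-6)*13^1 mod 509 = 444, hash=22+444 mod 509 = 466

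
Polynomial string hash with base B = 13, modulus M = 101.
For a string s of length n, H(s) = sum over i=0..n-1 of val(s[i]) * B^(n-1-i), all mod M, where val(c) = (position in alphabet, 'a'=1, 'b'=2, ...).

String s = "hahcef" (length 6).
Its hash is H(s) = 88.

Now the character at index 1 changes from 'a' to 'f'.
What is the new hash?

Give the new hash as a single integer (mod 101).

val('a') = 1, val('f') = 6
Position k = 1, exponent = n-1-k = 4
B^4 mod M = 13^4 mod 101 = 79
Delta = (6 - 1) * 79 mod 101 = 92
New hash = (88 + 92) mod 101 = 79

Answer: 79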